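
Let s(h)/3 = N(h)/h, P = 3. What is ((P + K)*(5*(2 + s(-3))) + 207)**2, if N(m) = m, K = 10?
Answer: 283024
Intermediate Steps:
s(h) = 3 (s(h) = 3*(h/h) = 3*1 = 3)
((P + K)*(5*(2 + s(-3))) + 207)**2 = ((3 + 10)*(5*(2 + 3)) + 207)**2 = (13*(5*5) + 207)**2 = (13*25 + 207)**2 = (325 + 207)**2 = 532**2 = 283024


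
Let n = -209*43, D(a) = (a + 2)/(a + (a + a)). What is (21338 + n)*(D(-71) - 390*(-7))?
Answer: 2394278403/71 ≈ 3.3722e+7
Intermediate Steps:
D(a) = (2 + a)/(3*a) (D(a) = (2 + a)/(a + 2*a) = (2 + a)/((3*a)) = (2 + a)*(1/(3*a)) = (2 + a)/(3*a))
n = -8987
(21338 + n)*(D(-71) - 390*(-7)) = (21338 - 8987)*((1/3)*(2 - 71)/(-71) - 390*(-7)) = 12351*((1/3)*(-1/71)*(-69) + 2730) = 12351*(23/71 + 2730) = 12351*(193853/71) = 2394278403/71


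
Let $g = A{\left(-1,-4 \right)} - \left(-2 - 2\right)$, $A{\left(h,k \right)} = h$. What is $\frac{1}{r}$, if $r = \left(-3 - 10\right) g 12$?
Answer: $- \frac{1}{468} \approx -0.0021368$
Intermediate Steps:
$g = 3$ ($g = -1 - \left(-2 - 2\right) = -1 - -4 = -1 + 4 = 3$)
$r = -468$ ($r = \left(-3 - 10\right) 3 \cdot 12 = \left(-13\right) 3 \cdot 12 = \left(-39\right) 12 = -468$)
$\frac{1}{r} = \frac{1}{-468} = - \frac{1}{468}$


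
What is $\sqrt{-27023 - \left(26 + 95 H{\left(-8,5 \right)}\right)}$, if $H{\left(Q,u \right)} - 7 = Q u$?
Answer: $i \sqrt{23914} \approx 154.64 i$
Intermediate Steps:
$H{\left(Q,u \right)} = 7 + Q u$
$\sqrt{-27023 - \left(26 + 95 H{\left(-8,5 \right)}\right)} = \sqrt{-27023 - \left(26 + 95 \left(7 - 40\right)\right)} = \sqrt{-27023 - -3109} = \sqrt{-27023 + \left(3135 - 26\right)} = \sqrt{-27023 + 3109} = \sqrt{-23914} = i \sqrt{23914}$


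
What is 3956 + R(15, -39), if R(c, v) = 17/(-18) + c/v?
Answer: 925393/234 ≈ 3954.7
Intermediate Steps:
R(c, v) = -17/18 + c/v (R(c, v) = 17*(-1/18) + c/v = -17/18 + c/v)
3956 + R(15, -39) = 3956 + (-17/18 + 15/(-39)) = 3956 + (-17/18 + 15*(-1/39)) = 3956 + (-17/18 - 5/13) = 3956 - 311/234 = 925393/234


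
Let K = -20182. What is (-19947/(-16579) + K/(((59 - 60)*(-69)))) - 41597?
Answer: -47918150782/1143951 ≈ -41888.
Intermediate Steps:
(-19947/(-16579) + K/(((59 - 60)*(-69)))) - 41597 = (-19947/(-16579) - 20182*(-1/(69*(59 - 60)))) - 41597 = (-19947*(-1/16579) - 20182/((-1*(-69)))) - 41597 = (19947/16579 - 20182/69) - 41597 = -333221035/1143951 - 41597 = -47918150782/1143951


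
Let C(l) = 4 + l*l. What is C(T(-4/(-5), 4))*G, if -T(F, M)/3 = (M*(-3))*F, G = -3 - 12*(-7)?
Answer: 1687716/25 ≈ 67509.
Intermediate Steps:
G = 81 (G = -3 + 84 = 81)
T(F, M) = 9*F*M (T(F, M) = -3*M*(-3)*F = -3*(-3*M)*F = -(-9)*F*M = 9*F*M)
C(l) = 4 + l**2
C(T(-4/(-5), 4))*G = (4 + (9*(-4/(-5))*4)**2)*81 = (4 + (9*(-4*(-1/5))*4)**2)*81 = (4 + (9*(4/5)*4)**2)*81 = (4 + (144/5)**2)*81 = (4 + 20736/25)*81 = (20836/25)*81 = 1687716/25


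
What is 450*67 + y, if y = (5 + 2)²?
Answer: 30199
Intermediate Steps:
y = 49 (y = 7² = 49)
450*67 + y = 450*67 + 49 = 30150 + 49 = 30199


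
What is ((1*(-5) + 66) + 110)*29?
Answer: 4959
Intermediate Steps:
((1*(-5) + 66) + 110)*29 = ((-5 + 66) + 110)*29 = (61 + 110)*29 = 171*29 = 4959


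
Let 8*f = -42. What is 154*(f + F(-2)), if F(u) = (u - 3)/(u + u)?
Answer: -616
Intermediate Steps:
f = -21/4 (f = (1/8)*(-42) = -21/4 ≈ -5.2500)
F(u) = (-3 + u)/(2*u) (F(u) = (-3 + u)/((2*u)) = (-3 + u)*(1/(2*u)) = (-3 + u)/(2*u))
154*(f + F(-2)) = 154*(-21/4 + (1/2)*(-3 - 2)/(-2)) = 154*(-21/4 + (1/2)*(-1/2)*(-5)) = 154*(-21/4 + 5/4) = 154*(-4) = -616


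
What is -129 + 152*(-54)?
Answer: -8337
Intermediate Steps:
-129 + 152*(-54) = -129 - 8208 = -8337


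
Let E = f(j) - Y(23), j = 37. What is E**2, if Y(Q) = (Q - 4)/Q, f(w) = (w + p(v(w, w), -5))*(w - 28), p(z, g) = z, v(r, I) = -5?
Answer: 43626025/529 ≈ 82469.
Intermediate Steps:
f(w) = (-28 + w)*(-5 + w) (f(w) = (w - 5)*(w - 28) = (-5 + w)*(-28 + w) = (-28 + w)*(-5 + w))
Y(Q) = (-4 + Q)/Q
E = 6605/23 (E = (140 + 37**2 - 33*37) - (-4 + 23)/23 = (140 + 1369 - 1221) - 19/23 = 288 - 1*19/23 = 288 - 19/23 = 6605/23 ≈ 287.17)
E**2 = (6605/23)**2 = 43626025/529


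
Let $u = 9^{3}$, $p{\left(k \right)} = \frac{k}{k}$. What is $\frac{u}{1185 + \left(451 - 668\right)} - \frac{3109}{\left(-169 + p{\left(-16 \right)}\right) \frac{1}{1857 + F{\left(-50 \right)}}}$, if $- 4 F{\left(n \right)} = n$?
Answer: $\frac{1406601289}{40656} \approx 34598.0$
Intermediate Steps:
$F{\left(n \right)} = - \frac{n}{4}$
$p{\left(k \right)} = 1$
$u = 729$
$\frac{u}{1185 + \left(451 - 668\right)} - \frac{3109}{\left(-169 + p{\left(-16 \right)}\right) \frac{1}{1857 + F{\left(-50 \right)}}} = \frac{729}{1185 + \left(451 - 668\right)} - \frac{3109}{\left(-169 + 1\right) \frac{1}{1857 - - \frac{25}{2}}} = \frac{729}{1185 - 217} - \frac{3109}{\left(-168\right) \frac{1}{1857 + \frac{25}{2}}} = \frac{729}{968} - \frac{3109}{\left(-168\right) \frac{1}{\frac{3739}{2}}} = 729 \cdot \frac{1}{968} - \frac{3109}{\left(-168\right) \frac{2}{3739}} = \frac{729}{968} - \frac{3109}{- \frac{336}{3739}} = \frac{729}{968} - - \frac{11624551}{336} = \frac{729}{968} + \frac{11624551}{336} = \frac{1406601289}{40656}$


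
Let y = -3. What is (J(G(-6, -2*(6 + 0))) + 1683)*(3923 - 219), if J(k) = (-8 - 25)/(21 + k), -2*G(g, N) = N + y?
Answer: 118361320/19 ≈ 6.2295e+6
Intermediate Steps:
G(g, N) = 3/2 - N/2 (G(g, N) = -(N - 3)/2 = -(-3 + N)/2 = 3/2 - N/2)
J(k) = -33/(21 + k)
(J(G(-6, -2*(6 + 0))) + 1683)*(3923 - 219) = (-33/(21 + (3/2 - (-1)*(6 + 0))) + 1683)*(3923 - 219) = (-33/(21 + (3/2 - (-1)*6)) + 1683)*3704 = (-33/(21 + (3/2 - ½*(-12))) + 1683)*3704 = (-33/(21 + (3/2 + 6)) + 1683)*3704 = (-33/(21 + 15/2) + 1683)*3704 = (-33/57/2 + 1683)*3704 = (-33*2/57 + 1683)*3704 = (-22/19 + 1683)*3704 = (31955/19)*3704 = 118361320/19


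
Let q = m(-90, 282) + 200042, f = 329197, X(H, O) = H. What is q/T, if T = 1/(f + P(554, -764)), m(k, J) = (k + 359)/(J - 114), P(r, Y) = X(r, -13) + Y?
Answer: 11056373029775/168 ≈ 6.5812e+10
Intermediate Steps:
P(r, Y) = Y + r (P(r, Y) = r + Y = Y + r)
m(k, J) = (359 + k)/(-114 + J)
T = 1/328987 (T = 1/(329197 + (-764 + 554)) = 1/(329197 - 210) = 1/328987 ≈ 3.0396e-6)
q = 33607325/168 (q = (359 - 90)/(-114 + 282) + 200042 = 269/168 + 200042 = 33607325/168 ≈ 2.0004e+5)
q/T = 33607325/(168*(1/328987)) = (33607325/168)*328987 = 11056373029775/168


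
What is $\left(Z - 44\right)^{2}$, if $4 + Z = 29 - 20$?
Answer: $1521$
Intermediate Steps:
$Z = 5$ ($Z = -4 + \left(29 - 20\right) = -4 + 9 = 5$)
$\left(Z - 44\right)^{2} = \left(5 - 44\right)^{2} = \left(-39\right)^{2} = 1521$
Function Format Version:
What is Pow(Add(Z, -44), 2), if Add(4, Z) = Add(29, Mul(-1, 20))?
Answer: 1521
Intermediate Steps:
Z = 5 (Z = Add(-4, Add(29, Mul(-1, 20))) = Add(-4, Add(29, -20)) = Add(-4, 9) = 5)
Pow(Add(Z, -44), 2) = Pow(Add(5, -44), 2) = Pow(-39, 2) = 1521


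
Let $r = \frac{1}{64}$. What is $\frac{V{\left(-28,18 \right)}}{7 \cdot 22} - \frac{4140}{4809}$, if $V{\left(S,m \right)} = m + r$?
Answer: $- \frac{1679003}{2257024} \approx -0.7439$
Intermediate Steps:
$r = \frac{1}{64} \approx 0.015625$
$V{\left(S,m \right)} = \frac{1}{64} + m$ ($V{\left(S,m \right)} = m + \frac{1}{64} = \frac{1}{64} + m$)
$\frac{V{\left(-28,18 \right)}}{7 \cdot 22} - \frac{4140}{4809} = \frac{\frac{1}{64} + 18}{7 \cdot 22} - \frac{4140}{4809} = \frac{1153}{64 \cdot 154} - \frac{1380}{1603} = \frac{1153}{64} \cdot \frac{1}{154} - \frac{1380}{1603} = \frac{1153}{9856} - \frac{1380}{1603} = - \frac{1679003}{2257024}$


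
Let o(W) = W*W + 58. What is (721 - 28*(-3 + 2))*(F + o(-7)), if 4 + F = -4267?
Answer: -3118836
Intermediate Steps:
F = -4271 (F = -4 - 4267 = -4271)
o(W) = 58 + W² (o(W) = W² + 58 = 58 + W²)
(721 - 28*(-3 + 2))*(F + o(-7)) = (721 - 28*(-3 + 2))*(-4271 + (58 + (-7)²)) = (721 - 28*(-1))*(-4271 + (58 + 49)) = (721 + 28)*(-4271 + 107) = 749*(-4164) = -3118836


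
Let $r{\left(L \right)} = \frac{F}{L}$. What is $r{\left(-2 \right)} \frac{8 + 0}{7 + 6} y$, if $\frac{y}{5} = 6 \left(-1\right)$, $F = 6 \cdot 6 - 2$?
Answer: $\frac{4080}{13} \approx 313.85$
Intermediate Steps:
$F = 34$ ($F = 36 - 2 = 34$)
$r{\left(L \right)} = \frac{34}{L}$
$y = -30$ ($y = 5 \cdot 6 \left(-1\right) = 5 \left(-6\right) = -30$)
$r{\left(-2 \right)} \frac{8 + 0}{7 + 6} y = \frac{34}{-2} \frac{8 + 0}{7 + 6} \left(-30\right) = 34 \left(- \frac{1}{2}\right) \frac{8}{13} \left(-30\right) = - 17 \cdot 8 \cdot \frac{1}{13} \left(-30\right) = \left(-17\right) \frac{8}{13} \left(-30\right) = \left(- \frac{136}{13}\right) \left(-30\right) = \frac{4080}{13}$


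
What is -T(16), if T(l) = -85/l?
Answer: 85/16 ≈ 5.3125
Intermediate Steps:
-T(16) = -(-85)/16 = -1*(-85/16) = 85/16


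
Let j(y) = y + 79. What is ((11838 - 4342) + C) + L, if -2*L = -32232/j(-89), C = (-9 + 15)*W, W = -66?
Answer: 27442/5 ≈ 5488.4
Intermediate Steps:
j(y) = 79 + y
C = -396 (C = (-9 + 15)*(-66) = 6*(-66) = -396)
L = -8058/5 (L = -(-16116)/(79 - 89) = -(-16116)/(-10) = -(-16116)*(-1)/10 = -½*16116/5 = -8058/5 ≈ -1611.6)
((11838 - 4342) + C) + L = ((11838 - 4342) - 396) - 8058/5 = (7496 - 396) - 8058/5 = 7100 - 8058/5 = 27442/5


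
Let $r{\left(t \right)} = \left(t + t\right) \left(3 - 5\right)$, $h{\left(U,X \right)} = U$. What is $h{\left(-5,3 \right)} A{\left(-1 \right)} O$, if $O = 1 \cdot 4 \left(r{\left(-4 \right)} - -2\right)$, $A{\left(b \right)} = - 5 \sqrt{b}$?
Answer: $1800 i \approx 1800.0 i$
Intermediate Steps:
$r{\left(t \right)} = - 4 t$ ($r{\left(t \right)} = 2 t \left(-2\right) = - 4 t$)
$O = 72$ ($O = 1 \cdot 4 \left(\left(-4\right) \left(-4\right) - -2\right) = 1 \cdot 4 \left(16 + 2\right) = 1 \cdot 4 \cdot 18 = 1 \cdot 72 = 72$)
$h{\left(-5,3 \right)} A{\left(-1 \right)} O = - 5 \left(- 5 \sqrt{-1}\right) 72 = - 5 \left(- 5 i\right) 72 = 25 i 72 = 1800 i$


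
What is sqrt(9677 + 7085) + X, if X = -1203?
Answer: -1203 + 17*sqrt(58) ≈ -1073.5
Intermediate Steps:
sqrt(9677 + 7085) + X = sqrt(9677 + 7085) - 1203 = sqrt(16762) - 1203 = 17*sqrt(58) - 1203 = -1203 + 17*sqrt(58)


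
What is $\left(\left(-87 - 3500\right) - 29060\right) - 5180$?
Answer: $-37827$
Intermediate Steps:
$\left(\left(-87 - 3500\right) - 29060\right) - 5180 = \left(-3587 - 29060\right) - 5180 = -32647 - 5180 = -37827$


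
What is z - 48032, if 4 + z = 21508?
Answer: -26528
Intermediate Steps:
z = 21504 (z = -4 + 21508 = 21504)
z - 48032 = 21504 - 48032 = -26528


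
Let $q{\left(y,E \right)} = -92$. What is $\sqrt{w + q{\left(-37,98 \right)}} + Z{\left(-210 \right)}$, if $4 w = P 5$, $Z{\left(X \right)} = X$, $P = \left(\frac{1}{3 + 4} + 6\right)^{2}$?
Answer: $-210 + \frac{i \sqrt{8787}}{14} \approx -210.0 + 6.6956 i$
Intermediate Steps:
$P = \frac{1849}{49}$ ($P = \left(\frac{1}{7} + 6\right)^{2} = \left(\frac{43}{7}\right)^{2} = \frac{1849}{49} \approx 37.735$)
$w = \frac{9245}{196}$ ($w = \frac{\frac{1849}{49} \cdot 5}{4} = \frac{1}{4} \cdot \frac{9245}{49} = \frac{9245}{196} \approx 47.168$)
$\sqrt{w + q{\left(-37,98 \right)}} + Z{\left(-210 \right)} = \sqrt{\frac{9245}{196} - 92} - 210 = \sqrt{- \frac{8787}{196}} - 210 = \frac{i \sqrt{8787}}{14} - 210 = -210 + \frac{i \sqrt{8787}}{14}$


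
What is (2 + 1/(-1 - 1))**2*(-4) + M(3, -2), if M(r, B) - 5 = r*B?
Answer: -10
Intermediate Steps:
M(r, B) = 5 + B*r (M(r, B) = 5 + r*B = 5 + B*r)
(2 + 1/(-1 - 1))**2*(-4) + M(3, -2) = (2 + 1/(-1 - 1))**2*(-4) + (5 - 2*3) = (2 + 1/(-2))**2*(-4) + (5 - 6) = (2 - 1/2)**2*(-4) - 1 = (3/2)**2*(-4) - 1 = (9/4)*(-4) - 1 = -9 - 1 = -10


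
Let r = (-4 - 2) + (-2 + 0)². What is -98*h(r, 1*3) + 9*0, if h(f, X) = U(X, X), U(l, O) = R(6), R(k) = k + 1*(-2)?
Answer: -392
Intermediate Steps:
R(k) = -2 + k (R(k) = k - 2 = -2 + k)
U(l, O) = 4 (U(l, O) = -2 + 6 = 4)
r = -2 (r = -6 + (-2)² = -6 + 4 = -2)
h(f, X) = 4
-98*h(r, 1*3) + 9*0 = -98*4 + 9*0 = -392 + 0 = -392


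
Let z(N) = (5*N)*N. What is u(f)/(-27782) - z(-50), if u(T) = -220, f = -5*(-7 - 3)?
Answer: -173637390/13891 ≈ -12500.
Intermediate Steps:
z(N) = 5*N²
f = 50 (f = -5*(-10) = 50)
u(f)/(-27782) - z(-50) = -220/(-27782) - 5*(-50)² = -220*(-1/27782) - 5*2500 = 110/13891 - 1*12500 = 110/13891 - 12500 = -173637390/13891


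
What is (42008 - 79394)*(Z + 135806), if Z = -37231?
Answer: -3685324950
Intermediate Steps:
(42008 - 79394)*(Z + 135806) = (42008 - 79394)*(-37231 + 135806) = -37386*98575 = -3685324950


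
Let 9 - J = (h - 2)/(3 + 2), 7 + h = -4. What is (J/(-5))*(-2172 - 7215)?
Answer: 544446/25 ≈ 21778.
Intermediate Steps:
h = -11 (h = -7 - 4 = -11)
J = 58/5 (J = 9 - (-11 - 2)/(3 + 2) = 9 - (-13)/5 = 9 - 1*(-13/5) = 9 + 13/5 = 58/5 ≈ 11.600)
(J/(-5))*(-2172 - 7215) = ((58/5)/(-5))*(-2172 - 7215) = ((58/5)*(-⅕))*(-9387) = -58/25*(-9387) = 544446/25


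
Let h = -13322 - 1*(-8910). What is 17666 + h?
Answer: 13254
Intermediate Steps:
h = -4412 (h = -13322 + 8910 = -4412)
17666 + h = 17666 - 4412 = 13254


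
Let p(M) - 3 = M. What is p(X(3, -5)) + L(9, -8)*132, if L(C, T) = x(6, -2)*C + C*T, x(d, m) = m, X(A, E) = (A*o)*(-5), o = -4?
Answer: -11817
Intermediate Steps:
X(A, E) = 20*A (X(A, E) = (A*(-4))*(-5) = -4*A*(-5) = 20*A)
p(M) = 3 + M
L(C, T) = -2*C + C*T
p(X(3, -5)) + L(9, -8)*132 = (3 + 20*3) + (9*(-2 - 8))*132 = (3 + 60) + (9*(-10))*132 = 63 - 90*132 = 63 - 11880 = -11817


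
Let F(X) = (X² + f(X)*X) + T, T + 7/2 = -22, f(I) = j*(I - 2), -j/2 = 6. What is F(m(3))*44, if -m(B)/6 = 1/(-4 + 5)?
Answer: -24882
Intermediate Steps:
j = -12 (j = -2*6 = -12)
f(I) = 24 - 12*I (f(I) = -12*(I - 2) = -12*(-2 + I) = 24 - 12*I)
T = -51/2 (T = -7/2 - 22 = -51/2 ≈ -25.500)
m(B) = -6 (m(B) = -6/(-4 + 5) = -6/1 = -6*1 = -6)
F(X) = -51/2 + X² + X*(24 - 12*X) (F(X) = (X² + (24 - 12*X)*X) - 51/2 = (X² + X*(24 - 12*X)) - 51/2 = -51/2 + X² + X*(24 - 12*X))
F(m(3))*44 = (-51/2 - 11*(-6)² + 24*(-6))*44 = (-51/2 - 11*36 - 144)*44 = (-51/2 - 396 - 144)*44 = -1131/2*44 = -24882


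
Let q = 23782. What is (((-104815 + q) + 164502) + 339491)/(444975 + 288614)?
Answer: 422960/733589 ≈ 0.57656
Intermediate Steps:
(((-104815 + q) + 164502) + 339491)/(444975 + 288614) = (((-104815 + 23782) + 164502) + 339491)/(444975 + 288614) = ((-81033 + 164502) + 339491)/733589 = (83469 + 339491)*(1/733589) = 422960*(1/733589) = 422960/733589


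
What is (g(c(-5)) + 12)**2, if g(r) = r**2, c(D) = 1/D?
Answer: 90601/625 ≈ 144.96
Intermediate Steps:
(g(c(-5)) + 12)**2 = ((1/(-5))**2 + 12)**2 = ((-1/5)**2 + 12)**2 = (1/25 + 12)**2 = (301/25)**2 = 90601/625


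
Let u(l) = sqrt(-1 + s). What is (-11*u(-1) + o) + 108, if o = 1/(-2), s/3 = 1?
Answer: 215/2 - 11*sqrt(2) ≈ 91.944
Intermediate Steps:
s = 3 (s = 3*1 = 3)
o = -1/2 ≈ -0.50000
u(l) = sqrt(2) (u(l) = sqrt(-1 + 3) = sqrt(2))
(-11*u(-1) + o) + 108 = (-11*sqrt(2) - 1/2) + 108 = (-1/2 - 11*sqrt(2)) + 108 = 215/2 - 11*sqrt(2)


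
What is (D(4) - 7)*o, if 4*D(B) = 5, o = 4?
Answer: -23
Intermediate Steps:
D(B) = 5/4 (D(B) = (¼)*5 = 5/4)
(D(4) - 7)*o = (5/4 - 7)*4 = -23/4*4 = -23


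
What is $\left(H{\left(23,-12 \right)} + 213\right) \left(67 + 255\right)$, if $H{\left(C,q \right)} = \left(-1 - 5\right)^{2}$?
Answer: $80178$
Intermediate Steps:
$H{\left(C,q \right)} = 36$ ($H{\left(C,q \right)} = \left(-6\right)^{2} = 36$)
$\left(H{\left(23,-12 \right)} + 213\right) \left(67 + 255\right) = \left(36 + 213\right) \left(67 + 255\right) = 249 \cdot 322 = 80178$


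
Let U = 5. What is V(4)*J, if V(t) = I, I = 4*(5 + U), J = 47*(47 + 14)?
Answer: 114680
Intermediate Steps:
J = 2867 (J = 47*61 = 2867)
I = 40 (I = 4*(5 + 5) = 4*10 = 40)
V(t) = 40
V(4)*J = 40*2867 = 114680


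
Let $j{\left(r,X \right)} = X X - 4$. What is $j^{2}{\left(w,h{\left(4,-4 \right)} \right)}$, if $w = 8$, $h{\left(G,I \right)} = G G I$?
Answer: $16744464$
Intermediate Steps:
$h{\left(G,I \right)} = I G^{2}$ ($h{\left(G,I \right)} = G^{2} I = I G^{2}$)
$j{\left(r,X \right)} = -4 + X^{2}$ ($j{\left(r,X \right)} = X^{2} - 4 = -4 + X^{2}$)
$j^{2}{\left(w,h{\left(4,-4 \right)} \right)} = \left(-4 + \left(- 4 \cdot 4^{2}\right)^{2}\right)^{2} = \left(-4 + \left(\left(-4\right) 16\right)^{2}\right)^{2} = \left(-4 + \left(-64\right)^{2}\right)^{2} = \left(-4 + 4096\right)^{2} = 4092^{2} = 16744464$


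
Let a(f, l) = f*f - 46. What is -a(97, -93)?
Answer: -9363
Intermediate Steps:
a(f, l) = -46 + f² (a(f, l) = f² - 46 = -46 + f²)
-a(97, -93) = -(-46 + 97²) = -(-46 + 9409) = -1*9363 = -9363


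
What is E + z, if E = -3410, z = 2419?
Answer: -991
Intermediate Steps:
E + z = -3410 + 2419 = -991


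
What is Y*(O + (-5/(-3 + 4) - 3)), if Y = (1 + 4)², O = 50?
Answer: 1050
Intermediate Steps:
Y = 25 (Y = 5² = 25)
Y*(O + (-5/(-3 + 4) - 3)) = 25*(50 + (-5/(-3 + 4) - 3)) = 25*(50 + (-5/1 - 3)) = 25*(50 + (-5*1 - 3)) = 25*(50 + (-5 - 3)) = 25*(50 - 8) = 25*42 = 1050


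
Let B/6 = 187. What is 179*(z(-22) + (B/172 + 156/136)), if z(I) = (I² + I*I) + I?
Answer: 124786807/731 ≈ 1.7071e+5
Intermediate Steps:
B = 1122 (B = 6*187 = 1122)
z(I) = I + 2*I² (z(I) = (I² + I²) + I = 2*I² + I = I + 2*I²)
179*(z(-22) + (B/172 + 156/136)) = 179*(-22*(1 + 2*(-22)) + (1122/172 + 156/136)) = 179*(-22*(1 - 44) + (1122*(1/172) + 156*(1/136))) = 179*(-22*(-43) + (561/86 + 39/34)) = 179*(946 + 5607/731) = 179*(697133/731) = 124786807/731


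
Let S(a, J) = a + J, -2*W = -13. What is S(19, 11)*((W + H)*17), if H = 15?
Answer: 10965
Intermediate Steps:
W = 13/2 (W = -½*(-13) = 13/2 ≈ 6.5000)
S(a, J) = J + a
S(19, 11)*((W + H)*17) = (11 + 19)*((13/2 + 15)*17) = 30*((43/2)*17) = 30*(731/2) = 10965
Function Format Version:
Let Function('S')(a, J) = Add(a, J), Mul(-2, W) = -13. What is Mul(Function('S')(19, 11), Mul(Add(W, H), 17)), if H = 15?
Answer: 10965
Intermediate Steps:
W = Rational(13, 2) (W = Mul(Rational(-1, 2), -13) = Rational(13, 2) ≈ 6.5000)
Function('S')(a, J) = Add(J, a)
Mul(Function('S')(19, 11), Mul(Add(W, H), 17)) = Mul(Add(11, 19), Mul(Add(Rational(13, 2), 15), 17)) = Mul(30, Mul(Rational(43, 2), 17)) = Mul(30, Rational(731, 2)) = 10965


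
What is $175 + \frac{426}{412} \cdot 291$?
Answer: $\frac{98033}{206} \approx 475.89$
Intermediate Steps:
$175 + \frac{426}{412} \cdot 291 = 175 + 426 \cdot \frac{1}{412} \cdot 291 = 175 + \frac{213}{206} \cdot 291 = 175 + \frac{61983}{206} = \frac{98033}{206}$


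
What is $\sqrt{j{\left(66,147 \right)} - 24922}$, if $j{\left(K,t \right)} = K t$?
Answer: $2 i \sqrt{3805} \approx 123.37 i$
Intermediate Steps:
$\sqrt{j{\left(66,147 \right)} - 24922} = \sqrt{66 \cdot 147 - 24922} = \sqrt{9702 - 24922} = \sqrt{-15220} = 2 i \sqrt{3805}$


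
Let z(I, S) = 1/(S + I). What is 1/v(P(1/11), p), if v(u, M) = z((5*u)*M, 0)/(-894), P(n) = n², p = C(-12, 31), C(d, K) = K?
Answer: -138570/121 ≈ -1145.2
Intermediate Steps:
p = 31
z(I, S) = 1/(I + S)
v(u, M) = -1/(4470*M*u) (v(u, M) = 1/(((5*u)*M + 0)*(-894)) = -1/894/(5*M*u + 0) = -1/894/(5*M*u) = (1/(5*M*u))*(-1/894) = -1/(4470*M*u))
1/v(P(1/11), p) = 1/(-1/4470/(31*(1/11)²)) = 1/(-1/4470*1/31/(1/11)²) = 1/(-1/4470*1/31/1/121) = 1/(-1/4470*1/31*121) = 1/(-121/138570) = -138570/121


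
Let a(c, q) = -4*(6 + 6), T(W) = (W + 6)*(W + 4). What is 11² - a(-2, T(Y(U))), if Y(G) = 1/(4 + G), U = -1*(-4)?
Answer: 169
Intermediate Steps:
U = 4
T(W) = (4 + W)*(6 + W) (T(W) = (6 + W)*(4 + W) = (4 + W)*(6 + W))
a(c, q) = -48 (a(c, q) = -4*12 = -48)
11² - a(-2, T(Y(U))) = 11² - 1*(-48) = 121 + 48 = 169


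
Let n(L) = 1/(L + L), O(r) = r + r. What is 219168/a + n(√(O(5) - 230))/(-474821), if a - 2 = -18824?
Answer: -36528/3137 + I*√55/104460620 ≈ -11.644 + 7.0995e-8*I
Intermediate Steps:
a = -18822 (a = 2 - 18824 = -18822)
O(r) = 2*r
n(L) = 1/(2*L)
219168/a + n(√(O(5) - 230))/(-474821) = 219168/(-18822) + (1/(2*(√(2*5 - 230))))/(-474821) = 219168*(-1/18822) + (1/(2*(√(10 - 230))))*(-1/474821) = -36528/3137 + (1/(2*(√(-220))))*(-1/474821) = -36528/3137 + (1/(2*((2*I*√55))))*(-1/474821) = -36528/3137 + ((-I*√55/110)/2)*(-1/474821) = -36528/3137 - I*√55/220*(-1/474821) = -36528/3137 + I*√55/104460620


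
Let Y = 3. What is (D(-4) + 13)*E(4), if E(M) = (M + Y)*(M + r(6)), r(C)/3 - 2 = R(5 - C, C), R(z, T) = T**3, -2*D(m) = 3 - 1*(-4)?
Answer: 43757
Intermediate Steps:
D(m) = -7/2 (D(m) = -(3 - 1*(-4))/2 = -(3 + 4)/2 = -1/2*7 = -7/2)
r(C) = 6 + 3*C**3
E(M) = (3 + M)*(654 + M) (E(M) = (M + 3)*(M + (6 + 3*6**3)) = (3 + M)*(M + (6 + 3*216)) = (3 + M)*(M + (6 + 648)) = (3 + M)*(M + 654) = (3 + M)*(654 + M))
(D(-4) + 13)*E(4) = (-7/2 + 13)*(1962 + 4**2 + 657*4) = 19*(1962 + 16 + 2628)/2 = (19/2)*4606 = 43757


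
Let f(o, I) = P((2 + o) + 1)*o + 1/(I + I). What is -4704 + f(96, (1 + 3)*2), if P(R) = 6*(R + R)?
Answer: 1749505/16 ≈ 1.0934e+5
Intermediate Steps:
P(R) = 12*R (P(R) = 6*(2*R) = 12*R)
f(o, I) = 1/(2*I) + o*(36 + 12*o) (f(o, I) = (12*((2 + o) + 1))*o + 1/(I + I) = (12*(3 + o))*o + 1/(2*I) = (36 + 12*o)*o + 1/(2*I) = o*(36 + 12*o) + 1/(2*I) = 1/(2*I) + o*(36 + 12*o))
-4704 + f(96, (1 + 3)*2) = -4704 + (1 + 24*((1 + 3)*2)*96*(3 + 96))/(2*(((1 + 3)*2))) = -4704 + (1 + 24*(4*2)*96*99)/(2*((4*2))) = -4704 + (½)*(1 + 24*8*96*99)/8 = -4704 + (½)*(⅛)*(1 + 1824768) = -4704 + (½)*(⅛)*1824769 = -4704 + 1824769/16 = 1749505/16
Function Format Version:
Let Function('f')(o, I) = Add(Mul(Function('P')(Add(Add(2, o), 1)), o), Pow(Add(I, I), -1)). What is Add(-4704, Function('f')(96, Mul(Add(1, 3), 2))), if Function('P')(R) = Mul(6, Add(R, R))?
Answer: Rational(1749505, 16) ≈ 1.0934e+5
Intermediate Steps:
Function('P')(R) = Mul(12, R) (Function('P')(R) = Mul(6, Mul(2, R)) = Mul(12, R))
Function('f')(o, I) = Add(Mul(Rational(1, 2), Pow(I, -1)), Mul(o, Add(36, Mul(12, o)))) (Function('f')(o, I) = Add(Mul(Mul(12, Add(Add(2, o), 1)), o), Pow(Add(I, I), -1)) = Add(Mul(Mul(12, Add(3, o)), o), Pow(Mul(2, I), -1)) = Add(Mul(Add(36, Mul(12, o)), o), Mul(Rational(1, 2), Pow(I, -1))) = Add(Mul(o, Add(36, Mul(12, o))), Mul(Rational(1, 2), Pow(I, -1))) = Add(Mul(Rational(1, 2), Pow(I, -1)), Mul(o, Add(36, Mul(12, o)))))
Add(-4704, Function('f')(96, Mul(Add(1, 3), 2))) = Add(-4704, Mul(Rational(1, 2), Pow(Mul(Add(1, 3), 2), -1), Add(1, Mul(24, Mul(Add(1, 3), 2), 96, Add(3, 96))))) = Add(-4704, Mul(Rational(1, 2), Pow(Mul(4, 2), -1), Add(1, Mul(24, Mul(4, 2), 96, 99)))) = Add(-4704, Mul(Rational(1, 2), Pow(8, -1), Add(1, Mul(24, 8, 96, 99)))) = Add(-4704, Mul(Rational(1, 2), Rational(1, 8), Add(1, 1824768))) = Add(-4704, Mul(Rational(1, 2), Rational(1, 8), 1824769)) = Add(-4704, Rational(1824769, 16)) = Rational(1749505, 16)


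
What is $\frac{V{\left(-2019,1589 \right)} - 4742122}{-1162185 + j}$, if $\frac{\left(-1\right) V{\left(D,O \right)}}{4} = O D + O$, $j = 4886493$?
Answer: $\frac{64161}{29558} \approx 2.1707$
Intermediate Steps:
$V{\left(D,O \right)} = - 4 O - 4 D O$ ($V{\left(D,O \right)} = - 4 \left(O D + O\right) = - 4 \left(D O + O\right) = - 4 \left(O + D O\right) = - 4 O - 4 D O$)
$\frac{V{\left(-2019,1589 \right)} - 4742122}{-1162185 + j} = \frac{\left(-4\right) 1589 \left(1 - 2019\right) - 4742122}{-1162185 + 4886493} = \frac{\left(-4\right) 1589 \left(-2018\right) - 4742122}{3724308} = \left(12826408 - 4742122\right) \frac{1}{3724308} = 8084286 \cdot \frac{1}{3724308} = \frac{64161}{29558}$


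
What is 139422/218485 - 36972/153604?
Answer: 3334487367/8390042485 ≈ 0.39743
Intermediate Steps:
139422/218485 - 36972/153604 = 139422*(1/218485) - 36972*1/153604 = 139422/218485 - 9243/38401 = 3334487367/8390042485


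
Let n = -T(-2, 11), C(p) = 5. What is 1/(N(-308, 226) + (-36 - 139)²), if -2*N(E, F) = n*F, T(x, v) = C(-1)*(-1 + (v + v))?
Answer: 1/42490 ≈ 2.3535e-5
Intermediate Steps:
T(x, v) = -5 + 10*v (T(x, v) = 5*(-1 + (v + v)) = 5*(-1 + 2*v) = -5 + 10*v)
n = -105 (n = -(-5 + 10*11) = -(-5 + 110) = -1*105 = -105)
N(E, F) = 105*F/2 (N(E, F) = -(-105)*F/2 = 105*F/2)
1/(N(-308, 226) + (-36 - 139)²) = 1/((105/2)*226 + (-36 - 139)²) = 1/(11865 + (-175)²) = 1/(11865 + 30625) = 1/42490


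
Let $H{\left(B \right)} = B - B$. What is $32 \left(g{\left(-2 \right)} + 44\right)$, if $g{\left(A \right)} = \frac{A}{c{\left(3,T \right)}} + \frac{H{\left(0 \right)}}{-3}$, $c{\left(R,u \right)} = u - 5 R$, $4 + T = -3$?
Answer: $\frac{15520}{11} \approx 1410.9$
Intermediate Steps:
$T = -7$ ($T = -4 - 3 = -7$)
$H{\left(B \right)} = 0$
$g{\left(A \right)} = - \frac{A}{22}$ ($g{\left(A \right)} = \frac{A}{-7 - 15} + \frac{0}{-3} = \frac{A}{-7 - 15} + 0 \left(- \frac{1}{3}\right) = \frac{A}{-22} + 0 = A \left(- \frac{1}{22}\right) + 0 = - \frac{A}{22} + 0 = - \frac{A}{22}$)
$32 \left(g{\left(-2 \right)} + 44\right) = 32 \left(\left(- \frac{1}{22}\right) \left(-2\right) + 44\right) = 32 \left(\frac{1}{11} + 44\right) = 32 \cdot \frac{485}{11} = \frac{15520}{11}$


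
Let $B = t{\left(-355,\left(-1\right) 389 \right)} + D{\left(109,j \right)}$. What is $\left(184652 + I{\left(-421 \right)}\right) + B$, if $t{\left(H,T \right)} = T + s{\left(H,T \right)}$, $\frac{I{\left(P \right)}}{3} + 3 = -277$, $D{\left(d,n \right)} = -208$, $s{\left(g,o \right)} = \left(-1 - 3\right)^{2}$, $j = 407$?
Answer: $183231$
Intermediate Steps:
$s{\left(g,o \right)} = 16$ ($s{\left(g,o \right)} = \left(-4\right)^{2} = 16$)
$I{\left(P \right)} = -840$ ($I{\left(P \right)} = -9 + 3 \left(-277\right) = -9 - 831 = -840$)
$t{\left(H,T \right)} = 16 + T$ ($t{\left(H,T \right)} = T + 16 = 16 + T$)
$B = -581$ ($B = \left(16 - 389\right) - 208 = -373 - 208 = -581$)
$\left(184652 + I{\left(-421 \right)}\right) + B = \left(184652 - 840\right) - 581 = 183812 - 581 = 183231$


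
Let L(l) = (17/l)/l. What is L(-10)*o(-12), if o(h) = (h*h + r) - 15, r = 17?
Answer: 1241/50 ≈ 24.820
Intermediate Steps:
o(h) = 2 + h**2 (o(h) = (h*h + 17) - 15 = (h**2 + 17) - 15 = (17 + h**2) - 15 = 2 + h**2)
L(l) = 17/l**2
L(-10)*o(-12) = (17/(-10)**2)*(2 + (-12)**2) = (17*(1/100))*(2 + 144) = (17/100)*146 = 1241/50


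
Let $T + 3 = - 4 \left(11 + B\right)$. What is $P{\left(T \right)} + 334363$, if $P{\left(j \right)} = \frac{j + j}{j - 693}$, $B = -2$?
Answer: $\frac{40792299}{122} \approx 3.3436 \cdot 10^{5}$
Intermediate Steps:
$T = -39$ ($T = -3 - 4 \left(11 - 2\right) = -3 - 36 = -39$)
$P{\left(j \right)} = \frac{2 j}{-693 + j}$
$P{\left(T \right)} + 334363 = 2 \left(-39\right) \frac{1}{-693 - 39} + 334363 = 2 \left(-39\right) \frac{1}{-732} + 334363 = 2 \left(-39\right) \left(- \frac{1}{732}\right) + 334363 = \frac{13}{122} + 334363 = \frac{40792299}{122}$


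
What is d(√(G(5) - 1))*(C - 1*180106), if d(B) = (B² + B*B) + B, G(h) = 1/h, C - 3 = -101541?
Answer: 2253152/5 - 563288*I*√5/5 ≈ 4.5063e+5 - 2.5191e+5*I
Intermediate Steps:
C = -101538 (C = 3 - 101541 = -101538)
d(B) = B + 2*B² (d(B) = (B² + B²) + B = 2*B² + B = B + 2*B²)
d(√(G(5) - 1))*(C - 1*180106) = (√(1/5 - 1)*(1 + 2*√(1/5 - 1)))*(-101538 - 1*180106) = (√(⅕ - 1)*(1 + 2*√(⅕ - 1)))*(-101538 - 180106) = (√(-⅘)*(1 + 2*√(-⅘)))*(-281644) = ((2*I*√5/5)*(1 + 2*(2*I*√5/5)))*(-281644) = ((2*I*√5/5)*(1 + 4*I*√5/5))*(-281644) = (2*I*√5*(1 + 4*I*√5/5)/5)*(-281644) = -563288*I*√5*(1 + 4*I*√5/5)/5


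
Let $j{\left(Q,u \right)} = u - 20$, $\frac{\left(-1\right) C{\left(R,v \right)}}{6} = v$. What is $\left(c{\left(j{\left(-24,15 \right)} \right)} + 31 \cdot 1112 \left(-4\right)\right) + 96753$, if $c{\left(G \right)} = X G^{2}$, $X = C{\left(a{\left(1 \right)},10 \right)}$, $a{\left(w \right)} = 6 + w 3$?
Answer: $-42635$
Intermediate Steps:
$a{\left(w \right)} = 6 + 3 w$
$C{\left(R,v \right)} = - 6 v$
$j{\left(Q,u \right)} = -20 + u$
$X = -60$ ($X = \left(-6\right) 10 = -60$)
$c{\left(G \right)} = - 60 G^{2}$
$\left(c{\left(j{\left(-24,15 \right)} \right)} + 31 \cdot 1112 \left(-4\right)\right) + 96753 = \left(- 60 \left(-20 + 15\right)^{2} + 31 \cdot 1112 \left(-4\right)\right) + 96753 = \left(- 60 \left(-5\right)^{2} + 34472 \left(-4\right)\right) + 96753 = \left(\left(-60\right) 25 - 137888\right) + 96753 = \left(-1500 - 137888\right) + 96753 = -139388 + 96753 = -42635$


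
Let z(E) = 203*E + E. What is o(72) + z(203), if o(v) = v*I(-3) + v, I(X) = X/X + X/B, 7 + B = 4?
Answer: 41628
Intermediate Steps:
B = -3 (B = -7 + 4 = -3)
I(X) = 1 - X/3 (I(X) = X/X + X/(-3) = 1 + X*(-⅓) = 1 - X/3)
z(E) = 204*E
o(v) = 3*v (o(v) = v*(1 - ⅓*(-3)) + v = v*(1 + 1) + v = v*2 + v = 2*v + v = 3*v)
o(72) + z(203) = 3*72 + 204*203 = 216 + 41412 = 41628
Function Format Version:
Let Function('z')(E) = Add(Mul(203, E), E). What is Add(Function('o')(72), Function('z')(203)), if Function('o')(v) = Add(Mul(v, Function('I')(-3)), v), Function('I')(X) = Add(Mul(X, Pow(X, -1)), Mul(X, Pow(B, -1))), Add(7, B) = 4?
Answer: 41628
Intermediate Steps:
B = -3 (B = Add(-7, 4) = -3)
Function('I')(X) = Add(1, Mul(Rational(-1, 3), X)) (Function('I')(X) = Add(Mul(X, Pow(X, -1)), Mul(X, Pow(-3, -1))) = Add(1, Mul(X, Rational(-1, 3))) = Add(1, Mul(Rational(-1, 3), X)))
Function('z')(E) = Mul(204, E)
Function('o')(v) = Mul(3, v) (Function('o')(v) = Add(Mul(v, Add(1, Mul(Rational(-1, 3), -3))), v) = Add(Mul(v, Add(1, 1)), v) = Add(Mul(v, 2), v) = Add(Mul(2, v), v) = Mul(3, v))
Add(Function('o')(72), Function('z')(203)) = Add(Mul(3, 72), Mul(204, 203)) = Add(216, 41412) = 41628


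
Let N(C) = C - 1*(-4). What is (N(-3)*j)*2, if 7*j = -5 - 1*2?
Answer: -2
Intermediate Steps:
j = -1 (j = (-5 - 1*2)/7 = (-5 - 2)/7 = (1/7)*(-7) = -1)
N(C) = 4 + C (N(C) = C + 4 = 4 + C)
(N(-3)*j)*2 = ((4 - 3)*(-1))*2 = (1*(-1))*2 = -1*2 = -2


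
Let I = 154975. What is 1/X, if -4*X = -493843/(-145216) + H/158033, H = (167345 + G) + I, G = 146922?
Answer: -91795680512/146184937091 ≈ -0.62794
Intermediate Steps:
H = 469242 (H = (167345 + 146922) + 154975 = 314267 + 154975 = 469242)
X = -146184937091/91795680512 (X = -(-493843/(-145216) + 469242/158033)/4 = -(-493843*(-1/145216) + 469242*(1/158033))/4 = -(493843/145216 + 469242/158033)/4 = -¼*146184937091/22948920128 = -146184937091/91795680512 ≈ -1.5925)
1/X = 1/(-146184937091/91795680512) = -91795680512/146184937091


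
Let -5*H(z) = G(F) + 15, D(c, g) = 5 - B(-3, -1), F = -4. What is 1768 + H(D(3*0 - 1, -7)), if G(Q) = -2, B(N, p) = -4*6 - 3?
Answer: 8827/5 ≈ 1765.4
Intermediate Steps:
B(N, p) = -27 (B(N, p) = -24 - 3 = -27)
D(c, g) = 32 (D(c, g) = 5 - 1*(-27) = 5 + 27 = 32)
H(z) = -13/5 (H(z) = -(-2 + 15)/5 = -⅕*13 = -13/5)
1768 + H(D(3*0 - 1, -7)) = 1768 - 13/5 = 8827/5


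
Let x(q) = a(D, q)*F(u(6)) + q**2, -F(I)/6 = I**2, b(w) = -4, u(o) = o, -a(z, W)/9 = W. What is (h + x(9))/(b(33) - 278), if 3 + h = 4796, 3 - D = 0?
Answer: -11185/141 ≈ -79.326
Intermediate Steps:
D = 3 (D = 3 - 1*0 = 3 + 0 = 3)
a(z, W) = -9*W
h = 4793 (h = -3 + 4796 = 4793)
F(I) = -6*I**2
x(q) = q**2 + 1944*q (x(q) = (-9*q)*(-6*6**2) + q**2 = (-9*q)*(-6*36) + q**2 = -9*q*(-216) + q**2 = 1944*q + q**2 = q**2 + 1944*q)
(h + x(9))/(b(33) - 278) = (4793 + 9*(1944 + 9))/(-4 - 278) = (4793 + 9*1953)/(-282) = (4793 + 17577)*(-1/282) = 22370*(-1/282) = -11185/141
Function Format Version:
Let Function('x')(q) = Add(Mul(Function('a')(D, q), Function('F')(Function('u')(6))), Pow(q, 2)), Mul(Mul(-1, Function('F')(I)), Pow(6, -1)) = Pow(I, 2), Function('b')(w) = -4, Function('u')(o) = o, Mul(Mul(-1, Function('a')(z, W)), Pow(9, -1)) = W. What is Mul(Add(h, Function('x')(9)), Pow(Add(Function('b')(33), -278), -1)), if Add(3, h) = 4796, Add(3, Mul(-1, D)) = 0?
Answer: Rational(-11185, 141) ≈ -79.326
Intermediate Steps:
D = 3 (D = Add(3, Mul(-1, 0)) = Add(3, 0) = 3)
Function('a')(z, W) = Mul(-9, W)
h = 4793 (h = Add(-3, 4796) = 4793)
Function('F')(I) = Mul(-6, Pow(I, 2))
Function('x')(q) = Add(Pow(q, 2), Mul(1944, q)) (Function('x')(q) = Add(Mul(Mul(-9, q), Mul(-6, Pow(6, 2))), Pow(q, 2)) = Add(Mul(Mul(-9, q), Mul(-6, 36)), Pow(q, 2)) = Add(Mul(Mul(-9, q), -216), Pow(q, 2)) = Add(Mul(1944, q), Pow(q, 2)) = Add(Pow(q, 2), Mul(1944, q)))
Mul(Add(h, Function('x')(9)), Pow(Add(Function('b')(33), -278), -1)) = Mul(Add(4793, Mul(9, Add(1944, 9))), Pow(Add(-4, -278), -1)) = Mul(Add(4793, Mul(9, 1953)), Pow(-282, -1)) = Mul(Add(4793, 17577), Rational(-1, 282)) = Mul(22370, Rational(-1, 282)) = Rational(-11185, 141)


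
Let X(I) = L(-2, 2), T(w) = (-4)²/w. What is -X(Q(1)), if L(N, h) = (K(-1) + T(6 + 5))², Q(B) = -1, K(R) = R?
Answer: -25/121 ≈ -0.20661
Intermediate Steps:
T(w) = 16/w
L(N, h) = 25/121 (L(N, h) = (-1 + 16/(6 + 5))² = (-1 + 16/11)² = (5/11)² = 25/121)
X(I) = 25/121
-X(Q(1)) = -1*25/121 = -25/121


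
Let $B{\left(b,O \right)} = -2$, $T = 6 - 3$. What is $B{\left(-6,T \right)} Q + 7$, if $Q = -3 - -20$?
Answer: $-27$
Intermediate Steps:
$Q = 17$ ($Q = -3 + 20 = 17$)
$T = 3$ ($T = 6 - 3 = 3$)
$B{\left(-6,T \right)} Q + 7 = \left(-2\right) 17 + 7 = -34 + 7 = -27$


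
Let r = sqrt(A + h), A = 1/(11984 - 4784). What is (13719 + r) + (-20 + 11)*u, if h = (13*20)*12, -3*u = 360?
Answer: 14799 + 7*sqrt(916898)/120 ≈ 14855.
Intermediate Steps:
u = -120 (u = -1/3*360 = -120)
h = 3120 (h = 260*12 = 3120)
A = 1/7200 ≈ 0.00013889
r = 7*sqrt(916898)/120 (r = sqrt(1/7200 + 3120) = sqrt(22464001/7200) = 7*sqrt(916898)/120 ≈ 55.857)
(13719 + r) + (-20 + 11)*u = (13719 + 7*sqrt(916898)/120) + (-20 + 11)*(-120) = (13719 + 7*sqrt(916898)/120) - 9*(-120) = (13719 + 7*sqrt(916898)/120) + 1080 = 14799 + 7*sqrt(916898)/120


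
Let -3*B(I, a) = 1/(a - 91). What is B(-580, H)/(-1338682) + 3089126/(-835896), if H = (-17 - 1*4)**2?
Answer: -15076823748933/4079683595575 ≈ -3.6956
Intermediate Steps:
H = 441 (H = (-17 - 4)**2 = (-21)**2 = 441)
B(I, a) = -1/(3*(-91 + a)) (B(I, a) = -1/(3*(a - 91)) = -1/(3*(-91 + a)))
B(-580, H)/(-1338682) + 3089126/(-835896) = -1/(-273 + 3*441)/(-1338682) + 3089126/(-835896) = -1/(-273 + 1323)*(-1/1338682) + 3089126*(-1/835896) = -1/1050*(-1/1338682) - 1544563/417948 = 1/1405616100 - 1544563/417948 = -15076823748933/4079683595575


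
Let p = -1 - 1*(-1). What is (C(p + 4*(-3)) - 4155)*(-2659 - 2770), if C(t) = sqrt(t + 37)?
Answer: 22530350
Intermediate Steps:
p = 0 (p = -1 + 1 = 0)
C(t) = sqrt(37 + t)
(C(p + 4*(-3)) - 4155)*(-2659 - 2770) = (sqrt(37 + (0 + 4*(-3))) - 4155)*(-2659 - 2770) = (sqrt(37 + (0 - 12)) - 4155)*(-5429) = (sqrt(37 - 12) - 4155)*(-5429) = (sqrt(25) - 4155)*(-5429) = (5 - 4155)*(-5429) = -4150*(-5429) = 22530350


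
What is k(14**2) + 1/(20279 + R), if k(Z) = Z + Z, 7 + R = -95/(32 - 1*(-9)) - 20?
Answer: 325452945/830237 ≈ 392.00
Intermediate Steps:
R = -1202/41 (R = -7 + (-95/(32 - 1*(-9)) - 20) = -7 + (-95/(32 + 9) - 20) = -7 + (-95/41 - 20) = -7 - 915/41 = -1202/41 ≈ -29.317)
k(Z) = 2*Z
k(14**2) + 1/(20279 + R) = 2*14**2 + 1/(20279 - 1202/41) = 2*196 + 1/(830237/41) = 392 + 41/830237 = 325452945/830237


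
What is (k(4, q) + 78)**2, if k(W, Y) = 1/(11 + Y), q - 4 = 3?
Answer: 1974025/324 ≈ 6092.7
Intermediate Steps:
q = 7 (q = 4 + 3 = 7)
(k(4, q) + 78)**2 = (1/(11 + 7) + 78)**2 = (1/18 + 78)**2 = (1405/18)**2 = 1974025/324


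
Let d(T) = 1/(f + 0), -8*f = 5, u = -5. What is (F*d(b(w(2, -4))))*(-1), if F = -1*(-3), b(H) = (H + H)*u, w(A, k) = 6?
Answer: 24/5 ≈ 4.8000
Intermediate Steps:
f = -5/8 (f = -⅛*5 = -5/8 ≈ -0.62500)
b(H) = -10*H (b(H) = (H + H)*(-5) = (2*H)*(-5) = -10*H)
F = 3
d(T) = -8/5 (d(T) = 1/(-5/8 + 0) = 1/(-5/8) = -8/5)
(F*d(b(w(2, -4))))*(-1) = (3*(-8/5))*(-1) = -24/5*(-1) = 24/5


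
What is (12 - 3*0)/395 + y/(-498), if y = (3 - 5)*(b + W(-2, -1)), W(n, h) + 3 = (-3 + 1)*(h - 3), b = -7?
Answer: 2198/98355 ≈ 0.022348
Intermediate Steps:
W(n, h) = 3 - 2*h (W(n, h) = -3 + (-3 + 1)*(h - 3) = -3 - 2*(-3 + h) = -3 + (6 - 2*h) = 3 - 2*h)
y = 4 (y = (3 - 5)*(-7 + (3 - 2*(-1))) = -2*(-7 + (3 + 2)) = -2*(-7 + 5) = -2*(-2) = 4)
(12 - 3*0)/395 + y/(-498) = (12 - 3*0)/395 + 4/(-498) = (12 + 0)*(1/395) + 4*(-1/498) = 12*(1/395) - 2/249 = 12/395 - 2/249 = 2198/98355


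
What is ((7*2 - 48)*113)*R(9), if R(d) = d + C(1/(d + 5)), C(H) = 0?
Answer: -34578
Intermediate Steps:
R(d) = d (R(d) = d + 0 = d)
((7*2 - 48)*113)*R(9) = ((7*2 - 48)*113)*9 = ((14 - 48)*113)*9 = -34*113*9 = -3842*9 = -34578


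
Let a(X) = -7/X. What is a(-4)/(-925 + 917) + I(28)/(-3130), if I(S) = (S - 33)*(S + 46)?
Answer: -1007/10016 ≈ -0.10054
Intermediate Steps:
I(S) = (-33 + S)*(46 + S)
a(-4)/(-925 + 917) + I(28)/(-3130) = (-7/(-4))/(-925 + 917) + (-1518 + 28² + 13*28)/(-3130) = -7*(-¼)/(-8) + (-1518 + 784 + 364)*(-1/3130) = (7/4)*(-⅛) - 370*(-1/3130) = -7/32 + 37/313 = -1007/10016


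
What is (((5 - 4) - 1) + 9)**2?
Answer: 81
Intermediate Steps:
(((5 - 4) - 1) + 9)**2 = ((1 - 1) + 9)**2 = (0 + 9)**2 = 9**2 = 81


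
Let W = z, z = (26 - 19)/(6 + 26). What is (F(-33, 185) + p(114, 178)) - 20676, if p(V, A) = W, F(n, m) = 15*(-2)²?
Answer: -659705/32 ≈ -20616.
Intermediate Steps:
z = 7/32 ≈ 0.21875
F(n, m) = 60 (F(n, m) = 15*4 = 60)
W = 7/32 ≈ 0.21875
p(V, A) = 7/32
(F(-33, 185) + p(114, 178)) - 20676 = (60 + 7/32) - 20676 = 1927/32 - 20676 = -659705/32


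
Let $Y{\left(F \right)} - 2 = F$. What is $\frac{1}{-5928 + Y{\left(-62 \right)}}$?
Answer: $- \frac{1}{5988} \approx -0.000167$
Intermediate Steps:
$Y{\left(F \right)} = 2 + F$
$\frac{1}{-5928 + Y{\left(-62 \right)}} = \frac{1}{-5928 + \left(2 - 62\right)} = \frac{1}{-5928 - 60} = \frac{1}{-5988} = - \frac{1}{5988}$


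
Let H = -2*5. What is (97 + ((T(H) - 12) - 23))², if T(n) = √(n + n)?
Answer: 3824 + 248*I*√5 ≈ 3824.0 + 554.54*I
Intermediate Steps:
H = -10
T(n) = √2*√n (T(n) = √(2*n) = √2*√n)
(97 + ((T(H) - 12) - 23))² = (97 + ((√2*√(-10) - 12) - 23))² = (97 + ((√2*(I*√10) - 12) - 23))² = (97 + ((2*I*√5 - 12) - 23))² = (97 + ((-12 + 2*I*√5) - 23))² = (97 + (-35 + 2*I*√5))² = (62 + 2*I*√5)²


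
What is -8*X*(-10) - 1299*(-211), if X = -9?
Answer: 273369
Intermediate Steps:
-8*X*(-10) - 1299*(-211) = -8*(-9)*(-10) - 1299*(-211) = 72*(-10) + 274089 = -720 + 274089 = 273369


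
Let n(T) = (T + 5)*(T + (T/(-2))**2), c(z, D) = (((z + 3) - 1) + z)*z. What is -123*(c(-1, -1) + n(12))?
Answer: -100368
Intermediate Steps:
c(z, D) = z*(2 + 2*z) (c(z, D) = (((3 + z) - 1) + z)*z = ((2 + z) + z)*z = (2 + 2*z)*z = z*(2 + 2*z))
n(T) = (5 + T)*(T + T**2/4) (n(T) = (5 + T)*(T + (T*(-1/2))**2) = (5 + T)*(T + (-T/2)**2) = (5 + T)*(T + T**2/4))
-123*(c(-1, -1) + n(12)) = -123*(2*(-1)*(1 - 1) + (1/4)*12*(20 + 12**2 + 9*12)) = -123*(2*(-1)*0 + (1/4)*12*(20 + 144 + 108)) = -123*(0 + (1/4)*12*272) = -123*(0 + 816) = -123*816 = -100368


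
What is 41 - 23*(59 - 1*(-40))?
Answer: -2236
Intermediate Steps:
41 - 23*(59 - 1*(-40)) = 41 - 23*(59 + 40) = 41 - 23*99 = 41 - 2277 = -2236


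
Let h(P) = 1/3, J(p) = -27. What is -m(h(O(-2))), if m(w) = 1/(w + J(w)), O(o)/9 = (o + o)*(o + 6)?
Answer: 3/80 ≈ 0.037500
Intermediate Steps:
O(o) = 18*o*(6 + o) (O(o) = 9*((o + o)*(o + 6)) = 9*((2*o)*(6 + o)) = 9*(2*o*(6 + o)) = 18*o*(6 + o))
h(P) = 1/3
m(w) = 1/(-27 + w) (m(w) = 1/(w - 27) = 1/(-27 + w))
-m(h(O(-2))) = -1/(-27 + 1/3) = -1/(-80/3) = -1*(-3/80) = 3/80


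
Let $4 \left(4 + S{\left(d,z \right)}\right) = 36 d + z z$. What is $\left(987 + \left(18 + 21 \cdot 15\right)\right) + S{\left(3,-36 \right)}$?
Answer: $1667$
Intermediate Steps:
$S{\left(d,z \right)} = -4 + 9 d + \frac{z^{2}}{4}$ ($S{\left(d,z \right)} = -4 + \frac{36 d + z z}{4} = -4 + \frac{36 d + z^{2}}{4} = -4 + \frac{z^{2} + 36 d}{4} = -4 + \left(9 d + \frac{z^{2}}{4}\right) = -4 + 9 d + \frac{z^{2}}{4}$)
$\left(987 + \left(18 + 21 \cdot 15\right)\right) + S{\left(3,-36 \right)} = \left(987 + \left(18 + 21 \cdot 15\right)\right) + \left(-4 + 9 \cdot 3 + \frac{\left(-36\right)^{2}}{4}\right) = \left(987 + \left(18 + 315\right)\right) + \left(-4 + 27 + \frac{1}{4} \cdot 1296\right) = \left(987 + 333\right) + \left(-4 + 27 + 324\right) = 1320 + 347 = 1667$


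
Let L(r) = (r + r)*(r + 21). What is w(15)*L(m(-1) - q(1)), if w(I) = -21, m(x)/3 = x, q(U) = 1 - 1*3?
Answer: 840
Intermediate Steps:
q(U) = -2 (q(U) = 1 - 3 = -2)
m(x) = 3*x
L(r) = 2*r*(21 + r) (L(r) = (2*r)*(21 + r) = 2*r*(21 + r))
w(15)*L(m(-1) - q(1)) = -42*(3*(-1) - 1*(-2))*(21 + (3*(-1) - 1*(-2))) = -42*(-3 + 2)*(21 + (-3 + 2)) = -42*(-1)*(21 - 1) = -42*(-1)*20 = -21*(-40) = 840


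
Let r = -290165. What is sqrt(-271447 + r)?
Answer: 2*I*sqrt(140403) ≈ 749.41*I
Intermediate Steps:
sqrt(-271447 + r) = sqrt(-271447 - 290165) = sqrt(-561612) = 2*I*sqrt(140403)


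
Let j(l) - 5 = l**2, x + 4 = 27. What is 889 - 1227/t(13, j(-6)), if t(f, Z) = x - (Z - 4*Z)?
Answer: 128567/146 ≈ 880.60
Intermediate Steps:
x = 23 (x = -4 + 27 = 23)
j(l) = 5 + l**2
t(f, Z) = 23 + 3*Z (t(f, Z) = 23 - (Z - 4*Z) = 23 - (-3)*Z = 23 + 3*Z)
889 - 1227/t(13, j(-6)) = 889 - 1227/(23 + 3*(5 + (-6)**2)) = 889 - 1227/(23 + 3*(5 + 36)) = 889 - 1227/(23 + 3*41) = 889 - 1227/(23 + 123) = 889 - 1227/146 = 128567/146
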